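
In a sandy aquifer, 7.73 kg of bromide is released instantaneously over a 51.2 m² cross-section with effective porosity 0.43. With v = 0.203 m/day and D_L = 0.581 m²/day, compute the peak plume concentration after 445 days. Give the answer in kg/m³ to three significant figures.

The peak of an instantaneous 1D plume sits at x = vt; there the Gaussian factor is 1 and C_max = M/(n_e·A·√(4πDt)), where n_e·A is the pore area the mass is dissolved in.
√(4πDt) = √(4π × 0.581 × 445) = 57.00 m, so C_max = 7.73/(0.43 × 51.2 × 57.00) = 0.00616 kg/m³.

0.00616 kg/m³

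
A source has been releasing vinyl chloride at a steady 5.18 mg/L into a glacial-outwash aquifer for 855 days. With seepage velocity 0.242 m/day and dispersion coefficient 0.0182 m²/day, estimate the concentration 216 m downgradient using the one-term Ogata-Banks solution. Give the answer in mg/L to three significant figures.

For a continuous step input, C/C₀ ≈ ½·erfc((x−vt)/(2√(Dt))).
vt = 0.242 × 855 = 206.91 m and 2√(Dt) = 2√(0.0182 × 855) = 7.889 m.
Argument (x−vt)/(2√(Dt)) = (216 − 206.91)/7.889 = 1.152; ½·erfc(1.152) = 0.05164.
C = 5.18 × 0.05164 = 0.267 mg/L.

0.267 mg/L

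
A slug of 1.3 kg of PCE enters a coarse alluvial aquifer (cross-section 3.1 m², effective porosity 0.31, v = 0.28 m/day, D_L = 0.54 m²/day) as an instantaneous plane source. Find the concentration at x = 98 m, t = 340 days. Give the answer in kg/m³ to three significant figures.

0.0279 kg/m³

For an instantaneous plane source, C(x,t) = M/(n_e·A·√(4πDt)) · exp(−(x−vt)²/(4Dt)), with n_e·A the pore (flow) area.
Plume center vt = 0.28 × 340 = 95.2 m, so the well at 98 m is 2.8 m downgradient of the peak.
√(4πDt) = 48.03 m, giving peak height M/(n_e·A·√(4πDt)) = 1.3/(0.31 × 3.1 × 48.03) = 0.02816 kg/m³.
(x−vt)²/(4Dt) = (2.8)²/(4 × 0.54 × 340) = 0.01068; exp(−0.01068) = 0.9894.
C = 0.02816 × 0.9894 = 0.0279 kg/m³.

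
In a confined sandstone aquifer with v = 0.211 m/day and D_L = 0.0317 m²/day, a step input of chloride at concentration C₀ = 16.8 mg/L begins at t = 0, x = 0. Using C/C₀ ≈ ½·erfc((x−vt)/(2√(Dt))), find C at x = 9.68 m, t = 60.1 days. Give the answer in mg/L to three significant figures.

15.8 mg/L

For a continuous step input, C/C₀ ≈ ½·erfc((x−vt)/(2√(Dt))).
vt = 0.211 × 60.1 = 12.6811 m and 2√(Dt) = 2√(0.0317 × 60.1) = 2.761 m.
Argument (x−vt)/(2√(Dt)) = (9.68 − 12.6811)/2.761 = -1.087; ½·erfc(-1.087) = 0.9379.
C = 16.8 × 0.9379 = 15.8 mg/L.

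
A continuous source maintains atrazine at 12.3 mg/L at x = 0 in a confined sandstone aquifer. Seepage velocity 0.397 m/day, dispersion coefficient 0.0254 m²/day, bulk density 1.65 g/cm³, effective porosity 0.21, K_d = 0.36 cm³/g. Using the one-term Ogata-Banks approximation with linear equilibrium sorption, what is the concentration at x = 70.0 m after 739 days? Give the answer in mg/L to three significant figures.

Retardation factor R = 1 + ρ_b·K_d/n = 1 + 1.65 × 0.36/0.21 = 3.829.
Sorption retards both mechanisms: v_R = v/R = 0.1037 m/day, D_R = D/R = 0.006634 m²/day.
v_R·t = 0.1037 × 739 = 76.6343 m; 2√(D_R t) = 4.428 m; argument = (70.0 − 76.6343)/4.428 = -1.498.
C = C₀ × ½·erfc(-1.498) = 12.3 × 0.9829 = 12.1 mg/L.

12.1 mg/L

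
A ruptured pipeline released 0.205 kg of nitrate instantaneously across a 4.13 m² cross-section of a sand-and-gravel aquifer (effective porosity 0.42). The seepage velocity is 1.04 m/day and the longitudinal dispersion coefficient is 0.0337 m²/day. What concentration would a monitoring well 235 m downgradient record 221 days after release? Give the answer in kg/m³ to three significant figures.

0.00500 kg/m³

For an instantaneous plane source, C(x,t) = M/(n_e·A·√(4πDt)) · exp(−(x−vt)²/(4Dt)), with n_e·A the pore (flow) area.
Plume center vt = 1.04 × 221 = 229.84 m, so the well at 235 m is 5.16 m downgradient of the peak.
√(4πDt) = 9.674 m, giving peak height M/(n_e·A·√(4πDt)) = 0.205/(0.42 × 4.13 × 9.674) = 0.01222 kg/m³.
(x−vt)²/(4Dt) = (5.16)²/(4 × 0.0337 × 221) = 0.8938; exp(−0.8938) = 0.4091.
C = 0.01222 × 0.4091 = 0.00500 kg/m³.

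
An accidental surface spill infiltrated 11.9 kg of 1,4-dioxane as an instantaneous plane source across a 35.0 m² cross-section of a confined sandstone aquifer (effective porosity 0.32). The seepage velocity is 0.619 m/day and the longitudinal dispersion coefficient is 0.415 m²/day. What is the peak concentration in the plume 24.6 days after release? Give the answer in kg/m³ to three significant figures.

0.0938 kg/m³

The peak of an instantaneous 1D plume sits at x = vt; there the Gaussian factor is 1 and C_max = M/(n_e·A·√(4πDt)), where n_e·A is the pore area the mass is dissolved in.
√(4πDt) = √(4π × 0.415 × 24.6) = 11.33 m, so C_max = 11.9/(0.32 × 35.0 × 11.33) = 0.0938 kg/m³.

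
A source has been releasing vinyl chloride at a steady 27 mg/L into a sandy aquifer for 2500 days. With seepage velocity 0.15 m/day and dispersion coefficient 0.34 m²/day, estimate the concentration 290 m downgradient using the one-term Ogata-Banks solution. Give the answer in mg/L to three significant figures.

For a continuous step input, C/C₀ ≈ ½·erfc((x−vt)/(2√(Dt))).
vt = 0.15 × 2500 = 375 m and 2√(Dt) = 2√(0.34 × 2500) = 58.31 m.
Argument (x−vt)/(2√(Dt)) = (290 − 375)/58.31 = -1.458; ½·erfc(-1.458) = 0.9804.
C = 27 × 0.9804 = 26.5 mg/L.

26.5 mg/L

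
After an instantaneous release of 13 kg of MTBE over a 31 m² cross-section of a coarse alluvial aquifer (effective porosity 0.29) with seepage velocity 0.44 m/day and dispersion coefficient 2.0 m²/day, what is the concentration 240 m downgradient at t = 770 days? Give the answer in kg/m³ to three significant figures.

For an instantaneous plane source, C(x,t) = M/(n_e·A·√(4πDt)) · exp(−(x−vt)²/(4Dt)), with n_e·A the pore (flow) area.
Plume center vt = 0.44 × 770 = 338.8 m, so the well at 240 m is 98.8 m upgradient of the peak.
√(4πDt) = 139.1 m, giving peak height M/(n_e·A·√(4πDt)) = 13/(0.29 × 31 × 139.1) = 0.01040 kg/m³.
(x−vt)²/(4Dt) = (-98.8)²/(4 × 2.0 × 770) = 1.585; exp(−1.585) = 0.2049.
C = 0.01040 × 0.2049 = 0.00213 kg/m³.

0.00213 kg/m³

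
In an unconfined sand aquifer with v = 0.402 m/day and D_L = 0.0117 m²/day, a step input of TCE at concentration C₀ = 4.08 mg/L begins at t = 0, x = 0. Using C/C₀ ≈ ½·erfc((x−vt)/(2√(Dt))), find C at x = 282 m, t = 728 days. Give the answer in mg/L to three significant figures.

4.06 mg/L

For a continuous step input, C/C₀ ≈ ½·erfc((x−vt)/(2√(Dt))).
vt = 0.402 × 728 = 292.656 m and 2√(Dt) = 2√(0.0117 × 728) = 5.837 m.
Argument (x−vt)/(2√(Dt)) = (282 − 292.656)/5.837 = -1.826; ½·erfc(-1.826) = 0.9951.
C = 4.08 × 0.9951 = 4.06 mg/L.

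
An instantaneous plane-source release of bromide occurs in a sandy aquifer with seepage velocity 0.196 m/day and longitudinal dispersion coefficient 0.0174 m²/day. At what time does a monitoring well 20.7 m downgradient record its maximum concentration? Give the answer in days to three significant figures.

For the 1D instantaneous-source solution, setting ∂C/∂t = 0 at fixed x gives v²t² + 2Dt − x² = 0, so t = (√(D² + v²x²) − D)/v².
√(D² + v²x²) = √(0.0174² + 0.196² × 20.7²) = 4.057; v² = 0.038416.
t = (4.057 − 0.0174)/0.038416 = 105 days (vs. the pure-advection estimate x/v = 106 d).

105 days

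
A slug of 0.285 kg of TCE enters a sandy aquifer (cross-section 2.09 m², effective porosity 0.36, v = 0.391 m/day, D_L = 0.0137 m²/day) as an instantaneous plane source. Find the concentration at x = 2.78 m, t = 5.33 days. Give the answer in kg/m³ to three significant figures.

For an instantaneous plane source, C(x,t) = M/(n_e·A·√(4πDt)) · exp(−(x−vt)²/(4Dt)), with n_e·A the pore (flow) area.
Plume center vt = 0.391 × 5.33 = 2.08403 m, so the well at 2.78 m is 0.69597 m downgradient of the peak.
√(4πDt) = 0.9579 m, giving peak height M/(n_e·A·√(4πDt)) = 0.285/(0.36 × 2.09 × 0.9579) = 0.3954 kg/m³.
(x−vt)²/(4Dt) = (0.69597)²/(4 × 0.0137 × 5.33) = 1.658; exp(−1.658) = 0.1905.
C = 0.3954 × 0.1905 = 0.0753 kg/m³.

0.0753 kg/m³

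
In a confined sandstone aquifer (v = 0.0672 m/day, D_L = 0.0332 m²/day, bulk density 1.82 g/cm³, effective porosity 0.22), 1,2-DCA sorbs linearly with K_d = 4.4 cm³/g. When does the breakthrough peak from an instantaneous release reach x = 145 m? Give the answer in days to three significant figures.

Retardation factor R = 1 + ρ_b·K_d/n = 1 + 1.82 × 4.4/0.22 = 37.40.
Sorption retards both mechanisms: v_R = v/R = 0.001797 m/day, D_R = D/R = 0.0008877 m²/day.
Peak time from v_R²t² + 2D_R t − x² = 0: t = (√(D_R² + v_R²x²) − D_R)/v_R².
√(D_R² + v_R²x²) = √(0.0008877² + 0.001797² × 145²) = 0.2606; v_R² = 3.229e-06.
t = (0.2606 − 0.0008877)/3.229e-06 = 80400 days.

80400 days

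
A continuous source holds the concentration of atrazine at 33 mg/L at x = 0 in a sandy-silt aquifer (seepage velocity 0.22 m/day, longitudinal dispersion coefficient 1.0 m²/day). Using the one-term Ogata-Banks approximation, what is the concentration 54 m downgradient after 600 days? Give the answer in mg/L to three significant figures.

32.6 mg/L

For a continuous step input, C/C₀ ≈ ½·erfc((x−vt)/(2√(Dt))).
vt = 0.22 × 600 = 132 m and 2√(Dt) = 2√(1.0 × 600) = 48.99 m.
Argument (x−vt)/(2√(Dt)) = (54 − 132)/48.99 = -1.592; ½·erfc(-1.592) = 0.9878.
C = 33 × 0.9878 = 32.6 mg/L.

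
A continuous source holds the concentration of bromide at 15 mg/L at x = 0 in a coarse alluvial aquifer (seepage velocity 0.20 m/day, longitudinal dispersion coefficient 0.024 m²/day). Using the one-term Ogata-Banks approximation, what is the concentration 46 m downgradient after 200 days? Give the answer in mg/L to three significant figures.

For a continuous step input, C/C₀ ≈ ½·erfc((x−vt)/(2√(Dt))).
vt = 0.20 × 200 = 40 m and 2√(Dt) = 2√(0.024 × 200) = 4.382 m.
Argument (x−vt)/(2√(Dt)) = (46 − 40)/4.382 = 1.369; ½·erfc(1.369) = 0.02643.
C = 15 × 0.02643 = 0.396 mg/L.

0.396 mg/L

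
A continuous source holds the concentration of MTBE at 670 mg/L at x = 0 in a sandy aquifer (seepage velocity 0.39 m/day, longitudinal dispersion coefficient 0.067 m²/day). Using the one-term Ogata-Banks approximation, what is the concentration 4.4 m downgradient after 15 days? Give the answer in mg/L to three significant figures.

For a continuous step input, C/C₀ ≈ ½·erfc((x−vt)/(2√(Dt))).
vt = 0.39 × 15 = 5.85 m and 2√(Dt) = 2√(0.067 × 15) = 2.005 m.
Argument (x−vt)/(2√(Dt)) = (4.4 − 5.85)/2.005 = -0.7232; ½·erfc(-0.7232) = 0.8468.
C = 670 × 0.8468 = 567 mg/L.

567 mg/L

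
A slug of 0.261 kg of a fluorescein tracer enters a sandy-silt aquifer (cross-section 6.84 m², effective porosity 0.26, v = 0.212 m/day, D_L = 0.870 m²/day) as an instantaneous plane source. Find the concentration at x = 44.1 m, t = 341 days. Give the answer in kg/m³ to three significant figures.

0.00123 kg/m³

For an instantaneous plane source, C(x,t) = M/(n_e·A·√(4πDt)) · exp(−(x−vt)²/(4Dt)), with n_e·A the pore (flow) area.
Plume center vt = 0.212 × 341 = 72.292 m, so the well at 44.1 m is 28.192 m upgradient of the peak.
√(4πDt) = 61.06 m, giving peak height M/(n_e·A·√(4πDt)) = 0.261/(0.26 × 6.84 × 61.06) = 0.002404 kg/m³.
(x−vt)²/(4Dt) = (-28.192)²/(4 × 0.870 × 341) = 0.6698; exp(−0.6698) = 0.5118.
C = 0.002404 × 0.5118 = 0.00123 kg/m³.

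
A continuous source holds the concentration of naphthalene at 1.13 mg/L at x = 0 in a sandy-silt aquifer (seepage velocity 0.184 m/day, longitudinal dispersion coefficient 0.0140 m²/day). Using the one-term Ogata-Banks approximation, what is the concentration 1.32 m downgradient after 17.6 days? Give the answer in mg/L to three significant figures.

For a continuous step input, C/C₀ ≈ ½·erfc((x−vt)/(2√(Dt))).
vt = 0.184 × 17.6 = 3.2384 m and 2√(Dt) = 2√(0.0140 × 17.6) = 0.9928 m.
Argument (x−vt)/(2√(Dt)) = (1.32 − 3.2384)/0.9928 = -1.932; ½·erfc(-1.932) = 0.9969.
C = 1.13 × 0.9969 = 1.13 mg/L.

1.13 mg/L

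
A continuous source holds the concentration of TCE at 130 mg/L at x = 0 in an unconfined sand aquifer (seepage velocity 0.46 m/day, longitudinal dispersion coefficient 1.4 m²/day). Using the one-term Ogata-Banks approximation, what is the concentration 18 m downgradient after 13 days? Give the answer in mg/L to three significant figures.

3.01 mg/L

For a continuous step input, C/C₀ ≈ ½·erfc((x−vt)/(2√(Dt))).
vt = 0.46 × 13 = 5.98 m and 2√(Dt) = 2√(1.4 × 13) = 8.532 m.
Argument (x−vt)/(2√(Dt)) = (18 − 5.98)/8.532 = 1.409; ½·erfc(1.409) = 0.02315.
C = 130 × 0.02315 = 3.01 mg/L.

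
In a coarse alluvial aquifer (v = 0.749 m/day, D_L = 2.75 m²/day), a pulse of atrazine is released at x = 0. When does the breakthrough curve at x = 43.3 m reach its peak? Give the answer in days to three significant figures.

For the 1D instantaneous-source solution, setting ∂C/∂t = 0 at fixed x gives v²t² + 2Dt − x² = 0, so t = (√(D² + v²x²) − D)/v².
√(D² + v²x²) = √(2.75² + 0.749² × 43.3²) = 32.55; v² = 0.561001.
t = (32.55 − 2.75)/0.561001 = 53.1 days (vs. the pure-advection estimate x/v = 57.8 d).

53.1 days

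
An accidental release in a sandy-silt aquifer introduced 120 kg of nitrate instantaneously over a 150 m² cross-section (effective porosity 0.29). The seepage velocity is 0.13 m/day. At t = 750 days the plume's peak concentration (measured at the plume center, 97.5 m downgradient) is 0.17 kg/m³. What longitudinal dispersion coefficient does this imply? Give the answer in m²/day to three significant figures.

At the plume center C_max = M/(n_e·A·√(4πDt)), so D = M²/(4πt·(n_e·A·C_max)²).
n_e·A·C_max = 0.29 × 150 × 0.17 = 7.395 kg/m.
D = 120²/(4π × 750 × 7.395²) = 0.0279 m²/day.

0.0279 m²/day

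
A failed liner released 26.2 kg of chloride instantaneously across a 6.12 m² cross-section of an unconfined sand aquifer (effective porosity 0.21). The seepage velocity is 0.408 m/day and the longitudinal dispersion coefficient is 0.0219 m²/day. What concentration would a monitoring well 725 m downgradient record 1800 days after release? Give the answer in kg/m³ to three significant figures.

0.523 kg/m³

For an instantaneous plane source, C(x,t) = M/(n_e·A·√(4πDt)) · exp(−(x−vt)²/(4Dt)), with n_e·A the pore (flow) area.
Plume center vt = 0.408 × 1800 = 734.4 m, so the well at 725 m is 9.4 m upgradient of the peak.
√(4πDt) = 22.26 m, giving peak height M/(n_e·A·√(4πDt)) = 26.2/(0.21 × 6.12 × 22.26) = 0.9158 kg/m³.
(x−vt)²/(4Dt) = (-9.4)²/(4 × 0.0219 × 1800) = 0.5604; exp(−0.5604) = 0.5710.
C = 0.9158 × 0.5710 = 0.523 kg/m³.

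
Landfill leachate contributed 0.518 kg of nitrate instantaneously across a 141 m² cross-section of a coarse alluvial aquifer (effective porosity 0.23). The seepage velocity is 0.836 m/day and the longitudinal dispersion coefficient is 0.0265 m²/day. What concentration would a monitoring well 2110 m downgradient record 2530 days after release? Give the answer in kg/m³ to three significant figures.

For an instantaneous plane source, C(x,t) = M/(n_e·A·√(4πDt)) · exp(−(x−vt)²/(4Dt)), with n_e·A the pore (flow) area.
Plume center vt = 0.836 × 2530 = 2115.08 m, so the well at 2110 m is 5.08 m upgradient of the peak.
√(4πDt) = 29.03 m, giving peak height M/(n_e·A·√(4πDt)) = 0.518/(0.23 × 141 × 29.03) = 0.0005502 kg/m³.
(x−vt)²/(4Dt) = (-5.08)²/(4 × 0.0265 × 2530) = 0.09623; exp(−0.09623) = 0.9083.
C = 0.0005502 × 0.9083 = 0.000500 kg/m³.

0.000500 kg/m³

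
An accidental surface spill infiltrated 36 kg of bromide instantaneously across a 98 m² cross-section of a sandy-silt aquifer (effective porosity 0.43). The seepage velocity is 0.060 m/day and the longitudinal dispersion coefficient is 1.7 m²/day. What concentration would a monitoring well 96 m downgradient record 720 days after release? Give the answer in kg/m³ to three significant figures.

For an instantaneous plane source, C(x,t) = M/(n_e·A·√(4πDt)) · exp(−(x−vt)²/(4Dt)), with n_e·A the pore (flow) area.
Plume center vt = 0.060 × 720 = 43.2 m, so the well at 96 m is 52.8 m downgradient of the peak.
√(4πDt) = 124.0 m, giving peak height M/(n_e·A·√(4πDt)) = 36/(0.43 × 98 × 124.0) = 0.006889 kg/m³.
(x−vt)²/(4Dt) = (52.8)²/(4 × 1.7 × 720) = 0.5694; exp(−0.5694) = 0.5659.
C = 0.006889 × 0.5659 = 0.00390 kg/m³.

0.00390 kg/m³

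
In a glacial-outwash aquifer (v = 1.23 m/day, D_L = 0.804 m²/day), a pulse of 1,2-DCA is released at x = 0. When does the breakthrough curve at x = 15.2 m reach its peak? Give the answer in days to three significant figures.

11.8 days

For the 1D instantaneous-source solution, setting ∂C/∂t = 0 at fixed x gives v²t² + 2Dt − x² = 0, so t = (√(D² + v²x²) − D)/v².
√(D² + v²x²) = √(0.804² + 1.23² × 15.2²) = 18.71; v² = 1.5129.
t = (18.71 − 0.804)/1.5129 = 11.8 days (vs. the pure-advection estimate x/v = 12.4 d).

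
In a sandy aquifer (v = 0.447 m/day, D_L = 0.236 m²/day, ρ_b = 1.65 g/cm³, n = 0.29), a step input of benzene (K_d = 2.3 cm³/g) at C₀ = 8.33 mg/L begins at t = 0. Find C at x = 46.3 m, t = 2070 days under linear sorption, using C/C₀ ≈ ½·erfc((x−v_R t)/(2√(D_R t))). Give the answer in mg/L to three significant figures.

Retardation factor R = 1 + ρ_b·K_d/n = 1 + 1.65 × 2.3/0.29 = 14.09.
Sorption retards both mechanisms: v_R = v/R = 0.03172 m/day, D_R = D/R = 0.01675 m²/day.
v_R·t = 0.03172 × 2070 = 65.6604 m; 2√(D_R t) = 11.78 m; argument = (46.3 − 65.6604)/11.78 = -1.643.
C = C₀ × ½·erfc(-1.643) = 8.33 × 0.9899 = 8.25 mg/L.

8.25 mg/L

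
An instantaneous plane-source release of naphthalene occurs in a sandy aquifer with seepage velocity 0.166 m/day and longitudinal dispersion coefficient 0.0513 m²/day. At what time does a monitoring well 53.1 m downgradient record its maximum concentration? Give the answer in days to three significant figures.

318 days

For the 1D instantaneous-source solution, setting ∂C/∂t = 0 at fixed x gives v²t² + 2Dt − x² = 0, so t = (√(D² + v²x²) − D)/v².
√(D² + v²x²) = √(0.0513² + 0.166² × 53.1²) = 8.815; v² = 0.027556.
t = (8.815 − 0.0513)/0.027556 = 318 days (vs. the pure-advection estimate x/v = 320 d).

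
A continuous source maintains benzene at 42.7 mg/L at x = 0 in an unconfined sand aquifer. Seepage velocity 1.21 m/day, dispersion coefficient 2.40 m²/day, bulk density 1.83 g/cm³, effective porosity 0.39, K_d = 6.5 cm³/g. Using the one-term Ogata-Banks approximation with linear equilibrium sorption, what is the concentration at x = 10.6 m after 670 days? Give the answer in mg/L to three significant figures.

39.8 mg/L

Retardation factor R = 1 + ρ_b·K_d/n = 1 + 1.83 × 6.5/0.39 = 31.50.
Sorption retards both mechanisms: v_R = v/R = 0.03841 m/day, D_R = D/R = 0.07619 m²/day.
v_R·t = 0.03841 × 670 = 25.7347 m; 2√(D_R t) = 14.29 m; argument = (10.6 − 25.7347)/14.29 = -1.059.
C = C₀ × ½·erfc(-1.059) = 42.7 × 0.9329 = 39.8 mg/L.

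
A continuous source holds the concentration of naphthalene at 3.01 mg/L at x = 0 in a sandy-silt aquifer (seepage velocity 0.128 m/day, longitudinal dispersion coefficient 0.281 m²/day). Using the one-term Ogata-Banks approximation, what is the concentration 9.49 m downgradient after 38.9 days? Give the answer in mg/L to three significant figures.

For a continuous step input, C/C₀ ≈ ½·erfc((x−vt)/(2√(Dt))).
vt = 0.128 × 38.9 = 4.9792 m and 2√(Dt) = 2√(0.281 × 38.9) = 6.612 m.
Argument (x−vt)/(2√(Dt)) = (9.49 − 4.9792)/6.612 = 0.6822; ½·erfc(0.6822) = 0.1673.
C = 3.01 × 0.1673 = 0.504 mg/L.

0.504 mg/L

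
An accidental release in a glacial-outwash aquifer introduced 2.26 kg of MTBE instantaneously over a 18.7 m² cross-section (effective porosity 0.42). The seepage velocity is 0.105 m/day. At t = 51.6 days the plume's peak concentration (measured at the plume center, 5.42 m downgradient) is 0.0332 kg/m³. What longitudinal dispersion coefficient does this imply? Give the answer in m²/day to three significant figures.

0.116 m²/day

At the plume center C_max = M/(n_e·A·√(4πDt)), so D = M²/(4πt·(n_e·A·C_max)²).
n_e·A·C_max = 0.42 × 18.7 × 0.0332 = 0.2608 kg/m.
D = 2.26²/(4π × 51.6 × 0.2608²) = 0.116 m²/day.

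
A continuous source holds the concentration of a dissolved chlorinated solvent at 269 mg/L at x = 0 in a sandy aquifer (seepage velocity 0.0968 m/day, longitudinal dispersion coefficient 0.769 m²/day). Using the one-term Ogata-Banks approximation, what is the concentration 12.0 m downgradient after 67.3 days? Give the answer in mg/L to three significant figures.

79.3 mg/L

For a continuous step input, C/C₀ ≈ ½·erfc((x−vt)/(2√(Dt))).
vt = 0.0968 × 67.3 = 6.51464 m and 2√(Dt) = 2√(0.769 × 67.3) = 14.39 m.
Argument (x−vt)/(2√(Dt)) = (12.0 − 6.51464)/14.39 = 0.3812; ½·erfc(0.3812) = 0.2949.
C = 269 × 0.2949 = 79.3 mg/L.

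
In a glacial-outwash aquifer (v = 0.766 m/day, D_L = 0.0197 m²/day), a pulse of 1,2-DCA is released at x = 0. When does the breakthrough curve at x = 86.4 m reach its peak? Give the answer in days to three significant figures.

For the 1D instantaneous-source solution, setting ∂C/∂t = 0 at fixed x gives v²t² + 2Dt − x² = 0, so t = (√(D² + v²x²) − D)/v².
√(D² + v²x²) = √(0.0197² + 0.766² × 86.4²) = 66.18; v² = 0.586756.
t = (66.18 − 0.0197)/0.586756 = 113 days (vs. the pure-advection estimate x/v = 113 d).

113 days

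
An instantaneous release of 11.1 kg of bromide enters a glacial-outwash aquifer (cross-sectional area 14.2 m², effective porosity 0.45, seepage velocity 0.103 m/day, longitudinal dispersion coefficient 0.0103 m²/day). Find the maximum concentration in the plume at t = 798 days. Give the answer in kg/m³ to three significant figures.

0.171 kg/m³

The peak of an instantaneous 1D plume sits at x = vt; there the Gaussian factor is 1 and C_max = M/(n_e·A·√(4πDt)), where n_e·A is the pore area the mass is dissolved in.
√(4πDt) = √(4π × 0.0103 × 798) = 10.16 m, so C_max = 11.1/(0.45 × 14.2 × 10.16) = 0.171 kg/m³.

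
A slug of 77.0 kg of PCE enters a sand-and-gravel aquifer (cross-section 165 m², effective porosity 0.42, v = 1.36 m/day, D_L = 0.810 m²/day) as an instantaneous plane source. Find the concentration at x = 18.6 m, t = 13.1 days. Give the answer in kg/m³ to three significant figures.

0.0948 kg/m³

For an instantaneous plane source, C(x,t) = M/(n_e·A·√(4πDt)) · exp(−(x−vt)²/(4Dt)), with n_e·A the pore (flow) area.
Plume center vt = 1.36 × 13.1 = 17.816 m, so the well at 18.6 m is 0.784 m downgradient of the peak.
√(4πDt) = 11.55 m, giving peak height M/(n_e·A·√(4πDt)) = 77.0/(0.42 × 165 × 11.55) = 0.09620 kg/m³.
(x−vt)²/(4Dt) = (0.784)²/(4 × 0.810 × 13.1) = 0.01448; exp(−0.01448) = 0.9856.
C = 0.09620 × 0.9856 = 0.0948 kg/m³.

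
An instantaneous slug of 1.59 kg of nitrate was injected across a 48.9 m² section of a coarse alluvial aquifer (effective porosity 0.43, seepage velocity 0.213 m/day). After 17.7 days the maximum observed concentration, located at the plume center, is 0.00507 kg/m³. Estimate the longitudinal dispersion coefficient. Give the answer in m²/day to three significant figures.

1.00 m²/day

At the plume center C_max = M/(n_e·A·√(4πDt)), so D = M²/(4πt·(n_e·A·C_max)²).
n_e·A·C_max = 0.43 × 48.9 × 0.00507 = 0.1066 kg/m.
D = 1.59²/(4π × 17.7 × 0.1066²) = 1.00 m²/day.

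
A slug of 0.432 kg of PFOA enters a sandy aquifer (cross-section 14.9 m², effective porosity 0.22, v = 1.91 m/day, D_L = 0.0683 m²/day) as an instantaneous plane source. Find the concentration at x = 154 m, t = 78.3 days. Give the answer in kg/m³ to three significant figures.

0.00638 kg/m³

For an instantaneous plane source, C(x,t) = M/(n_e·A·√(4πDt)) · exp(−(x−vt)²/(4Dt)), with n_e·A the pore (flow) area.
Plume center vt = 1.91 × 78.3 = 149.553 m, so the well at 154 m is 4.447 m downgradient of the peak.
√(4πDt) = 8.198 m, giving peak height M/(n_e·A·√(4πDt)) = 0.432/(0.22 × 14.9 × 8.198) = 0.01608 kg/m³.
(x−vt)²/(4Dt) = (4.447)²/(4 × 0.0683 × 78.3) = 0.9245; exp(−0.9245) = 0.3967.
C = 0.01608 × 0.3967 = 0.00638 kg/m³.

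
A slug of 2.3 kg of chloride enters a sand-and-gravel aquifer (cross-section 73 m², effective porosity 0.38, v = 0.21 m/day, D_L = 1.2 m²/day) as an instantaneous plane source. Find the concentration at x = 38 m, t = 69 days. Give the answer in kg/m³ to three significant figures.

0.000484 kg/m³

For an instantaneous plane source, C(x,t) = M/(n_e·A·√(4πDt)) · exp(−(x−vt)²/(4Dt)), with n_e·A the pore (flow) area.
Plume center vt = 0.21 × 69 = 14.49 m, so the well at 38 m is 23.51 m downgradient of the peak.
√(4πDt) = 32.26 m, giving peak height M/(n_e·A·√(4πDt)) = 2.3/(0.38 × 73 × 32.26) = 0.002570 kg/m³.
(x−vt)²/(4Dt) = (23.51)²/(4 × 1.2 × 69) = 1.669; exp(−1.669) = 0.1884.
C = 0.002570 × 0.1884 = 0.000484 kg/m³.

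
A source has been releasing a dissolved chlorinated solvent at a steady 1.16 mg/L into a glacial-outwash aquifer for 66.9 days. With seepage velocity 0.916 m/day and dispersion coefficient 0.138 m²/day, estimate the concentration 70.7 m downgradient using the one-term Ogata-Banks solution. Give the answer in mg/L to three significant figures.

0.0165 mg/L

For a continuous step input, C/C₀ ≈ ½·erfc((x−vt)/(2√(Dt))).
vt = 0.916 × 66.9 = 61.2804 m and 2√(Dt) = 2√(0.138 × 66.9) = 6.077 m.
Argument (x−vt)/(2√(Dt)) = (70.7 − 61.2804)/6.077 = 1.550; ½·erfc(1.550) = 0.01419.
C = 1.16 × 0.01419 = 0.0165 mg/L.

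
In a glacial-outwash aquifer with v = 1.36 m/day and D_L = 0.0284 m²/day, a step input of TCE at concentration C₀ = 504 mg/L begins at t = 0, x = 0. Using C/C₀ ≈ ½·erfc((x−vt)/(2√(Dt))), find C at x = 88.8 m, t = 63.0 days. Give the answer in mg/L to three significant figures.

For a continuous step input, C/C₀ ≈ ½·erfc((x−vt)/(2√(Dt))).
vt = 1.36 × 63.0 = 85.68 m and 2√(Dt) = 2√(0.0284 × 63.0) = 2.675 m.
Argument (x−vt)/(2√(Dt)) = (88.8 − 85.68)/2.675 = 1.166; ½·erfc(1.166) = 0.04958.
C = 504 × 0.04958 = 25.0 mg/L.

25.0 mg/L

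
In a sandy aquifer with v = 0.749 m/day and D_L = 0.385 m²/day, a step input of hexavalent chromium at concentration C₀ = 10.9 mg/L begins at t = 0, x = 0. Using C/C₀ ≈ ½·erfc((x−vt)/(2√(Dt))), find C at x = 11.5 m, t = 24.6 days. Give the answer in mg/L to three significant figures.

For a continuous step input, C/C₀ ≈ ½·erfc((x−vt)/(2√(Dt))).
vt = 0.749 × 24.6 = 18.4254 m and 2√(Dt) = 2√(0.385 × 24.6) = 6.155 m.
Argument (x−vt)/(2√(Dt)) = (11.5 − 18.4254)/6.155 = -1.125; ½·erfc(-1.125) = 0.9442.
C = 10.9 × 0.9442 = 10.3 mg/L.

10.3 mg/L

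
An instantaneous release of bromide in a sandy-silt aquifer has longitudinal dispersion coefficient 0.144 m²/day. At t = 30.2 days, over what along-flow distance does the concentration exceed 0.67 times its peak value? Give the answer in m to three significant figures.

5.28 m

The plume is Gaussian with σ = √(2Dt) = √(2 × 0.144 × 30.2) = 2.949 m.
C/C_peak = exp(−Δx²/(2σ²)) = 0.67 ⇒ Δx = σ·√(−2 ln 0.67) = 2.949 × 0.8950 = 2.639 m.
Width = 2Δx = 5.28 m.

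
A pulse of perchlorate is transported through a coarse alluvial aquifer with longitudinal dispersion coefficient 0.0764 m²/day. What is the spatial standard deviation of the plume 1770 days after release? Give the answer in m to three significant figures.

Dispersive spreading gives a Gaussian with σ² = 2Dt; advection only shifts the center.
σ = √(2 × 0.0764 × 1770) = 16.4 m.

16.4 m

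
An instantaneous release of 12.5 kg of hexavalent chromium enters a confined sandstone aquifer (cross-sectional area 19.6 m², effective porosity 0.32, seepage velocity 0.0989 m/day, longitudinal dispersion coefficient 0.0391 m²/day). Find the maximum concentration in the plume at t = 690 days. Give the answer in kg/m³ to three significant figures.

The peak of an instantaneous 1D plume sits at x = vt; there the Gaussian factor is 1 and C_max = M/(n_e·A·√(4πDt)), where n_e·A is the pore area the mass is dissolved in.
√(4πDt) = √(4π × 0.0391 × 690) = 18.41 m, so C_max = 12.5/(0.32 × 19.6 × 18.41) = 0.108 kg/m³.

0.108 kg/m³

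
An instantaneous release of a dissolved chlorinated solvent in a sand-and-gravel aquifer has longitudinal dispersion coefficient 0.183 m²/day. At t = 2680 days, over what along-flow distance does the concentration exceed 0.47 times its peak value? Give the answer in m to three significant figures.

77.0 m

The plume is Gaussian with σ = √(2Dt) = √(2 × 0.183 × 2680) = 31.32 m.
C/C_peak = exp(−Δx²/(2σ²)) = 0.47 ⇒ Δx = σ·√(−2 ln 0.47) = 31.32 × 1.229 = 38.49 m.
Width = 2Δx = 77.0 m.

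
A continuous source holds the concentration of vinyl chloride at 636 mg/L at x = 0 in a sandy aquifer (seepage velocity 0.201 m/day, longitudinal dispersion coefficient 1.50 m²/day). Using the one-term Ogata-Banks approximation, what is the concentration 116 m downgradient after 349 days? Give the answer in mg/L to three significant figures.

For a continuous step input, C/C₀ ≈ ½·erfc((x−vt)/(2√(Dt))).
vt = 0.201 × 349 = 70.149 m and 2√(Dt) = 2√(1.50 × 349) = 45.76 m.
Argument (x−vt)/(2√(Dt)) = (116 − 70.149)/45.76 = 1.002; ½·erfc(1.002) = 0.07824.
C = 636 × 0.07824 = 49.8 mg/L.

49.8 mg/L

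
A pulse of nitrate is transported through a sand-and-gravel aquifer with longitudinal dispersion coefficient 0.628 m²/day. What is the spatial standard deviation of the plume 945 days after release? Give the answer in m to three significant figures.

34.5 m

Dispersive spreading gives a Gaussian with σ² = 2Dt; advection only shifts the center.
σ = √(2 × 0.628 × 945) = 34.5 m.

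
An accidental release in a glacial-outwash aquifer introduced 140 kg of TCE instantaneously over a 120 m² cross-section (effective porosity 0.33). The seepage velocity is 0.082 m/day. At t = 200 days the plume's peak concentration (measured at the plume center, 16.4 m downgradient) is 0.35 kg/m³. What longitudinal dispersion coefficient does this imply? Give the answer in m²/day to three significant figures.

At the plume center C_max = M/(n_e·A·√(4πDt)), so D = M²/(4πt·(n_e·A·C_max)²).
n_e·A·C_max = 0.33 × 120 × 0.35 = 13.86 kg/m.
D = 140²/(4π × 200 × 13.86²) = 0.0406 m²/day.

0.0406 m²/day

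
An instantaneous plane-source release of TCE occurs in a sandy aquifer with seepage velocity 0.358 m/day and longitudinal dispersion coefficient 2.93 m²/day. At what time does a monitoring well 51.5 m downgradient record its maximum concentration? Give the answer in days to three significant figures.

For the 1D instantaneous-source solution, setting ∂C/∂t = 0 at fixed x gives v²t² + 2Dt − x² = 0, so t = (√(D² + v²x²) − D)/v².
√(D² + v²x²) = √(2.93² + 0.358² × 51.5²) = 18.67; v² = 0.128164.
t = (18.67 − 2.93)/0.128164 = 123 days (vs. the pure-advection estimate x/v = 144 d).

123 days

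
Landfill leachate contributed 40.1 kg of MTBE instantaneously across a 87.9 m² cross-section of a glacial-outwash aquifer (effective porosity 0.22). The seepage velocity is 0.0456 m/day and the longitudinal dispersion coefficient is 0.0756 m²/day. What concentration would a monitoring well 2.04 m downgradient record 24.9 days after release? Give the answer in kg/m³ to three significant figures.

0.382 kg/m³

For an instantaneous plane source, C(x,t) = M/(n_e·A·√(4πDt)) · exp(−(x−vt)²/(4Dt)), with n_e·A the pore (flow) area.
Plume center vt = 0.0456 × 24.9 = 1.13544 m, so the well at 2.04 m is 0.90456 m downgradient of the peak.
√(4πDt) = 4.864 m, giving peak height M/(n_e·A·√(4πDt)) = 40.1/(0.22 × 87.9 × 4.864) = 0.4263 kg/m³.
(x−vt)²/(4Dt) = (0.90456)²/(4 × 0.0756 × 24.9) = 0.1087; exp(−0.1087) = 0.8970.
C = 0.4263 × 0.8970 = 0.382 kg/m³.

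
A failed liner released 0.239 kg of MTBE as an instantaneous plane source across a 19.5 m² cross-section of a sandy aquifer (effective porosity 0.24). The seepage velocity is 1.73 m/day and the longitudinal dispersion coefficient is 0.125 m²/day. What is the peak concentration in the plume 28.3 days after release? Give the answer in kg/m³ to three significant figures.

0.00766 kg/m³

The peak of an instantaneous 1D plume sits at x = vt; there the Gaussian factor is 1 and C_max = M/(n_e·A·√(4πDt)), where n_e·A is the pore area the mass is dissolved in.
√(4πDt) = √(4π × 0.125 × 28.3) = 6.667 m, so C_max = 0.239/(0.24 × 19.5 × 6.667) = 0.00766 kg/m³.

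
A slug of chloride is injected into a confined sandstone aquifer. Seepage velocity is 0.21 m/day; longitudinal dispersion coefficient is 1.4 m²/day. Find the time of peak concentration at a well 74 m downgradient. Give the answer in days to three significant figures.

For the 1D instantaneous-source solution, setting ∂C/∂t = 0 at fixed x gives v²t² + 2Dt − x² = 0, so t = (√(D² + v²x²) − D)/v².
√(D² + v²x²) = √(1.4² + 0.21² × 74²) = 15.60; v² = 0.0441.
t = (15.60 − 1.4)/0.0441 = 322 days (vs. the pure-advection estimate x/v = 352 d).

322 days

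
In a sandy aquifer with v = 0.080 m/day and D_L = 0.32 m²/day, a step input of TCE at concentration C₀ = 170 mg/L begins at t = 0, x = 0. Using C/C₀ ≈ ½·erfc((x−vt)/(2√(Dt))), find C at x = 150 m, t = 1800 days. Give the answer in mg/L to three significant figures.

73.1 mg/L

For a continuous step input, C/C₀ ≈ ½·erfc((x−vt)/(2√(Dt))).
vt = 0.080 × 1800 = 144 m and 2√(Dt) = 2√(0.32 × 1800) = 48.00 m.
Argument (x−vt)/(2√(Dt)) = (150 − 144)/48.00 = 0.1250; ½·erfc(0.1250) = 0.4298.
C = 170 × 0.4298 = 73.1 mg/L.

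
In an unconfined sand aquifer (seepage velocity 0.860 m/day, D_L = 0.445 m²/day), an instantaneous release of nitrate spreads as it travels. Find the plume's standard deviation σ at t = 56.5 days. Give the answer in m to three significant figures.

7.09 m

Dispersive spreading gives a Gaussian with σ² = 2Dt; advection only shifts the center.
σ = √(2 × 0.445 × 56.5) = 7.09 m.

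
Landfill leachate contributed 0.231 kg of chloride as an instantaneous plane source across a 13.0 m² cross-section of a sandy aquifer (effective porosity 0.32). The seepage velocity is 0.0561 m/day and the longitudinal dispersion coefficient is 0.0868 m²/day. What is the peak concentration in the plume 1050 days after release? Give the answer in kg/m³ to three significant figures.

The peak of an instantaneous 1D plume sits at x = vt; there the Gaussian factor is 1 and C_max = M/(n_e·A·√(4πDt)), where n_e·A is the pore area the mass is dissolved in.
√(4πDt) = √(4π × 0.0868 × 1050) = 33.84 m, so C_max = 0.231/(0.32 × 13.0 × 33.84) = 0.00164 kg/m³.

0.00164 kg/m³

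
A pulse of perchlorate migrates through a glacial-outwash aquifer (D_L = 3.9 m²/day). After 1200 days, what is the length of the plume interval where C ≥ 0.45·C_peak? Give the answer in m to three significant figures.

The plume is Gaussian with σ = √(2Dt) = √(2 × 3.9 × 1200) = 96.75 m.
C/C_peak = exp(−Δx²/(2σ²)) = 0.45 ⇒ Δx = σ·√(−2 ln 0.45) = 96.75 × 1.264 = 122.3 m.
Width = 2Δx = 245 m.

245 m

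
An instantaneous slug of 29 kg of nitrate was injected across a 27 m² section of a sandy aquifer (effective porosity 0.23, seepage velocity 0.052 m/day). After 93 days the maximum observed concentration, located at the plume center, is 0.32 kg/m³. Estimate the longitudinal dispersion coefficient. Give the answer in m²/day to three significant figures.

At the plume center C_max = M/(n_e·A·√(4πDt)), so D = M²/(4πt·(n_e·A·C_max)²).
n_e·A·C_max = 0.23 × 27 × 0.32 = 1.987 kg/m.
D = 29²/(4π × 93 × 1.987²) = 0.182 m²/day.

0.182 m²/day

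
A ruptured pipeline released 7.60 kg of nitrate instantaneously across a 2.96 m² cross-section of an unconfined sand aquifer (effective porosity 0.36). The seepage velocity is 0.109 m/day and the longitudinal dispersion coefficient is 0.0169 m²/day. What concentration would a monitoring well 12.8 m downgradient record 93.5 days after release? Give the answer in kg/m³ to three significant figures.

0.545 kg/m³

For an instantaneous plane source, C(x,t) = M/(n_e·A·√(4πDt)) · exp(−(x−vt)²/(4Dt)), with n_e·A the pore (flow) area.
Plume center vt = 0.109 × 93.5 = 10.1915 m, so the well at 12.8 m is 2.6085 m downgradient of the peak.
√(4πDt) = 4.456 m, giving peak height M/(n_e·A·√(4πDt)) = 7.60/(0.36 × 2.96 × 4.456) = 1.601 kg/m³.
(x−vt)²/(4Dt) = (2.6085)²/(4 × 0.0169 × 93.5) = 1.077; exp(−1.077) = 0.3406.
C = 1.601 × 0.3406 = 0.545 kg/m³.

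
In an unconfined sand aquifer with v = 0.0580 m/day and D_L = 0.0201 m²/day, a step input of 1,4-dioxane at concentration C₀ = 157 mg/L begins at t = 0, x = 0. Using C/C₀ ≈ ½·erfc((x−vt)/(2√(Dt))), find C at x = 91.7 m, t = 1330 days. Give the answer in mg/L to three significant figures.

For a continuous step input, C/C₀ ≈ ½·erfc((x−vt)/(2√(Dt))).
vt = 0.0580 × 1330 = 77.14 m and 2√(Dt) = 2√(0.0201 × 1330) = 10.34 m.
Argument (x−vt)/(2√(Dt)) = (91.7 − 77.14)/10.34 = 1.408; ½·erfc(1.408) = 0.02323.
C = 157 × 0.02323 = 3.65 mg/L.

3.65 mg/L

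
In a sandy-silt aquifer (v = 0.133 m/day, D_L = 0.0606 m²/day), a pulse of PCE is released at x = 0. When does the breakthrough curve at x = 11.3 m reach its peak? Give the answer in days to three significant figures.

For the 1D instantaneous-source solution, setting ∂C/∂t = 0 at fixed x gives v²t² + 2Dt − x² = 0, so t = (√(D² + v²x²) − D)/v².
√(D² + v²x²) = √(0.0606² + 0.133² × 11.3²) = 1.504; v² = 0.017689.
t = (1.504 − 0.0606)/0.017689 = 81.6 days (vs. the pure-advection estimate x/v = 85.0 d).

81.6 days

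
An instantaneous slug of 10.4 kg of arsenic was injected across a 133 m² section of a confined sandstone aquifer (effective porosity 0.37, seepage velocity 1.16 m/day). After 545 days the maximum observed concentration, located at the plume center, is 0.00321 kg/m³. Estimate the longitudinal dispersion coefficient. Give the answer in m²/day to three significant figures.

At the plume center C_max = M/(n_e·A·√(4πDt)), so D = M²/(4πt·(n_e·A·C_max)²).
n_e·A·C_max = 0.37 × 133 × 0.00321 = 0.1580 kg/m.
D = 10.4²/(4π × 545 × 0.1580²) = 0.633 m²/day.

0.633 m²/day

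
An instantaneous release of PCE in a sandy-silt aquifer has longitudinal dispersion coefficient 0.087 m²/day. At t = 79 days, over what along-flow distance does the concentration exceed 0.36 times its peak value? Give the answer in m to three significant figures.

The plume is Gaussian with σ = √(2Dt) = √(2 × 0.087 × 79) = 3.708 m.
C/C_peak = exp(−Δx²/(2σ²)) = 0.36 ⇒ Δx = σ·√(−2 ln 0.36) = 3.708 × 1.429 = 5.299 m.
Width = 2Δx = 10.6 m.

10.6 m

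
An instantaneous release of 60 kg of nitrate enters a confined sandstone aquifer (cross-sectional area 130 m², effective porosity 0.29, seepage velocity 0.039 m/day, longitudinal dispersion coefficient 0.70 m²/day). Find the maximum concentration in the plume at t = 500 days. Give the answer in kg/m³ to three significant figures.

0.0240 kg/m³

The peak of an instantaneous 1D plume sits at x = vt; there the Gaussian factor is 1 and C_max = M/(n_e·A·√(4πDt)), where n_e·A is the pore area the mass is dissolved in.
√(4πDt) = √(4π × 0.70 × 500) = 66.32 m, so C_max = 60/(0.29 × 130 × 66.32) = 0.0240 kg/m³.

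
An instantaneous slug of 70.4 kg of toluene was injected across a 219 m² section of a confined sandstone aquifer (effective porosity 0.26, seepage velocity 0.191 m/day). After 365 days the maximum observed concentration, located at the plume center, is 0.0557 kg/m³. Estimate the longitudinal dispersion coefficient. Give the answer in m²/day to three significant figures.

0.107 m²/day

At the plume center C_max = M/(n_e·A·√(4πDt)), so D = M²/(4πt·(n_e·A·C_max)²).
n_e·A·C_max = 0.26 × 219 × 0.0557 = 3.172 kg/m.
D = 70.4²/(4π × 365 × 3.172²) = 0.107 m²/day.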